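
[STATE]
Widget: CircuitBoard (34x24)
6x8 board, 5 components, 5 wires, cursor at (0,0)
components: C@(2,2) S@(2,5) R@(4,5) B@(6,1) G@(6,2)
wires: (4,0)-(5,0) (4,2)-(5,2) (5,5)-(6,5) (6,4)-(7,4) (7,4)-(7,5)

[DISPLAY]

   0 1 2 3 4 5                    
0  [.]                            
                                  
1                                 
                                  
2           C           S         
                                  
3                                 
                                  
4   ·       ·           R         
    │       │                     
5   ·       ·           ·         
                        │         
6       B   G       ·   ·         
                    │             
7                   · ─ ·         
Cursor: (0,0)                     
                                  
                                  
                                  
                                  
                                  
                                  
                                  


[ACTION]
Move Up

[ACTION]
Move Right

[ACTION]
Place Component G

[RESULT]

   0 1 2 3 4 5                    
0      [G]                        
                                  
1                                 
                                  
2           C           S         
                                  
3                                 
                                  
4   ·       ·           R         
    │       │                     
5   ·       ·           ·         
                        │         
6       B   G       ·   ·         
                    │             
7                   · ─ ·         
Cursor: (0,1)                     
                                  
                                  
                                  
                                  
                                  
                                  
                                  


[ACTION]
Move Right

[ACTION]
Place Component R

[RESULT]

   0 1 2 3 4 5                    
0       G  [R]                    
                                  
1                                 
                                  
2           C           S         
                                  
3                                 
                                  
4   ·       ·           R         
    │       │                     
5   ·       ·           ·         
                        │         
6       B   G       ·   ·         
                    │             
7                   · ─ ·         
Cursor: (0,2)                     
                                  
                                  
                                  
                                  
                                  
                                  
                                  


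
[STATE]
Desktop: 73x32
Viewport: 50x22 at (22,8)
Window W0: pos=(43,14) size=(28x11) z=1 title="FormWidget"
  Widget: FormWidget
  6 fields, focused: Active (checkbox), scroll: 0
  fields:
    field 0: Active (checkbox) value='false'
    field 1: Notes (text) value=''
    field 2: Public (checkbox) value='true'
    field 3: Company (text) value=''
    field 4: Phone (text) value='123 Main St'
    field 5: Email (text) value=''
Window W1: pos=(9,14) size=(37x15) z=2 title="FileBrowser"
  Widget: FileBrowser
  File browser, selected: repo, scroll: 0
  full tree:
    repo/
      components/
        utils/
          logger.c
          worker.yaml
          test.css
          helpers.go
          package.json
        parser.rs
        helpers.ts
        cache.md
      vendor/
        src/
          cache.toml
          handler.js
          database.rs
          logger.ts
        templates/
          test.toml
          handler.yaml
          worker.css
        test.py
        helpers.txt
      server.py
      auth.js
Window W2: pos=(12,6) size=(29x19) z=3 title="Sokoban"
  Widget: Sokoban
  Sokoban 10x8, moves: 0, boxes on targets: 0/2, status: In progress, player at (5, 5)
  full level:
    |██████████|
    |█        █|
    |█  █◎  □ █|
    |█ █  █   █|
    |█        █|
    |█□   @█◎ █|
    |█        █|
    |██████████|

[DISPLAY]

──────────────────┨                               
█                 ┃                               
█                 ┃                               
█                 ┃                               
█                 ┃                               
█                 ┃                               
█                 ┃━━━━┓━━━━━━━━━━━━━━━━━━━━━━━━┓ 
█                 ┃    ┃ormWidget               ┃ 
█                 ┃────┨────────────────────────┨ 
 0/2              ┃    ┃Active:     [ ]         ┃ 
                  ┃    ┃Notes:      [          ]┃ 
                  ┃    ┃Public:     [x]         ┃ 
                  ┃    ┃Company:    [          ]┃ 
                  ┃    ┃Phone:      [123 Main S]┃ 
                  ┃    ┃Email:      [          ]┃ 
                  ┃    ┃                        ┃ 
━━━━━━━━━━━━━━━━━━┛    ┃━━━━━━━━━━━━━━━━━━━━━━━━┛ 
                       ┃                          
                       ┃                          
                       ┃                          
━━━━━━━━━━━━━━━━━━━━━━━┛                          
                                                  


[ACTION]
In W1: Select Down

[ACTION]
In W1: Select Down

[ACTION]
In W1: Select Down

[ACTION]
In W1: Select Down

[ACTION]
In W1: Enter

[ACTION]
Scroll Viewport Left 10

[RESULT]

┠───────────────────────────┨                     
┃██████████                 ┃                     
┃█        █                 ┃                     
┃█  █◎  □ █                 ┃                     
┃█ █  █   █                 ┃                     
┃█        █                 ┃                     
┃█□   @█◎ █                 ┃━━━━┓━━━━━━━━━━━━━━━━
┃█        █                 ┃    ┃ormWidget       
┃██████████                 ┃────┨────────────────
┃Moves: 0  0/2              ┃    ┃Active:     [ ] 
┃                           ┃    ┃Notes:      [   
┃                           ┃    ┃Public:     [x] 
┃                           ┃    ┃Company:    [   
┃                           ┃    ┃Phone:      [123
┃                           ┃    ┃Email:      [   
┃                           ┃    ┃                
┗━━━━━━━━━━━━━━━━━━━━━━━━━━━┛    ┃━━━━━━━━━━━━━━━━
                                 ┃                
                                 ┃                
                                 ┃                
━━━━━━━━━━━━━━━━━━━━━━━━━━━━━━━━━┛                
                                                  


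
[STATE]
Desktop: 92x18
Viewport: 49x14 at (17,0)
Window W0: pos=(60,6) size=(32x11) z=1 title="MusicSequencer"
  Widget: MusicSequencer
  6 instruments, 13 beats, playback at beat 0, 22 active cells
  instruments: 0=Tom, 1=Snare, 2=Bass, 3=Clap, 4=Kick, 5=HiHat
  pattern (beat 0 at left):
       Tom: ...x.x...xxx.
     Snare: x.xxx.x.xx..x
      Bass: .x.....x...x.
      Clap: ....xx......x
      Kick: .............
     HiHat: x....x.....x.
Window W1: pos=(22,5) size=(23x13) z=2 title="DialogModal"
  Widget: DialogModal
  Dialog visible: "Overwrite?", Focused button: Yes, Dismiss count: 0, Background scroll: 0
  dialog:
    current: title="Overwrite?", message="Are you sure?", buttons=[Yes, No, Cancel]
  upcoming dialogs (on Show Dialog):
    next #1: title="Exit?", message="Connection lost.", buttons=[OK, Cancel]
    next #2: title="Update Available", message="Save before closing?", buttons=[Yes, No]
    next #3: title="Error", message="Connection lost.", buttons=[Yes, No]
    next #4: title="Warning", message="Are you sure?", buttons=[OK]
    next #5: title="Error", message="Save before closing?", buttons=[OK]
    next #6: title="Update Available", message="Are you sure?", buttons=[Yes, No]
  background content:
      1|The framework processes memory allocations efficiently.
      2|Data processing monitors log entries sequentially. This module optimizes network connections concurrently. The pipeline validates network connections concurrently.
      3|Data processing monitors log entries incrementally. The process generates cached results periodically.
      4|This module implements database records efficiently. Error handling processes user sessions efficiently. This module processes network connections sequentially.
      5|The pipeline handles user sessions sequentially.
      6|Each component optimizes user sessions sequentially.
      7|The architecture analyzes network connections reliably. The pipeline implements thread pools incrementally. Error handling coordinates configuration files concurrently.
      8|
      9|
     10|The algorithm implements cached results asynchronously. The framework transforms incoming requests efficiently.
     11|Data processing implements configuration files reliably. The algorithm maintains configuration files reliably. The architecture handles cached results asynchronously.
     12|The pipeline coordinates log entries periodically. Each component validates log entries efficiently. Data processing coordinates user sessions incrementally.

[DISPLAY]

                                                 
                                                 
                                                 
                                                 
                                                 
     ┏━━━━━━━━━━━━━━━━━━━━━┓                     
     ┃ DialogModal         ┃               ┏━━━━━
     ┠─────────────────────┨               ┃ Musi
     ┃The framework process┃               ┠─────
     ┃Data processing monit┃               ┃     
     ┃Da┌───────────────┐it┃               ┃   To
     ┃Th│   Overwrite?  │nt┃               ┃ Snar
     ┃Th│ Are you sure? │s ┃               ┃  Bas
     ┃Ea│[Yes]  No   Can│mi┃               ┃  Cla


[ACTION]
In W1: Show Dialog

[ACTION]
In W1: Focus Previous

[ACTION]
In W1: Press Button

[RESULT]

                                                 
                                                 
                                                 
                                                 
                                                 
     ┏━━━━━━━━━━━━━━━━━━━━━┓                     
     ┃ DialogModal         ┃               ┏━━━━━
     ┠─────────────────────┨               ┃ Musi
     ┃The framework process┃               ┠─────
     ┃Data processing monit┃               ┃     
     ┃Data processing monit┃               ┃   To
     ┃This module implement┃               ┃ Snar
     ┃The pipeline handles ┃               ┃  Bas
     ┃Each component optimi┃               ┃  Cla


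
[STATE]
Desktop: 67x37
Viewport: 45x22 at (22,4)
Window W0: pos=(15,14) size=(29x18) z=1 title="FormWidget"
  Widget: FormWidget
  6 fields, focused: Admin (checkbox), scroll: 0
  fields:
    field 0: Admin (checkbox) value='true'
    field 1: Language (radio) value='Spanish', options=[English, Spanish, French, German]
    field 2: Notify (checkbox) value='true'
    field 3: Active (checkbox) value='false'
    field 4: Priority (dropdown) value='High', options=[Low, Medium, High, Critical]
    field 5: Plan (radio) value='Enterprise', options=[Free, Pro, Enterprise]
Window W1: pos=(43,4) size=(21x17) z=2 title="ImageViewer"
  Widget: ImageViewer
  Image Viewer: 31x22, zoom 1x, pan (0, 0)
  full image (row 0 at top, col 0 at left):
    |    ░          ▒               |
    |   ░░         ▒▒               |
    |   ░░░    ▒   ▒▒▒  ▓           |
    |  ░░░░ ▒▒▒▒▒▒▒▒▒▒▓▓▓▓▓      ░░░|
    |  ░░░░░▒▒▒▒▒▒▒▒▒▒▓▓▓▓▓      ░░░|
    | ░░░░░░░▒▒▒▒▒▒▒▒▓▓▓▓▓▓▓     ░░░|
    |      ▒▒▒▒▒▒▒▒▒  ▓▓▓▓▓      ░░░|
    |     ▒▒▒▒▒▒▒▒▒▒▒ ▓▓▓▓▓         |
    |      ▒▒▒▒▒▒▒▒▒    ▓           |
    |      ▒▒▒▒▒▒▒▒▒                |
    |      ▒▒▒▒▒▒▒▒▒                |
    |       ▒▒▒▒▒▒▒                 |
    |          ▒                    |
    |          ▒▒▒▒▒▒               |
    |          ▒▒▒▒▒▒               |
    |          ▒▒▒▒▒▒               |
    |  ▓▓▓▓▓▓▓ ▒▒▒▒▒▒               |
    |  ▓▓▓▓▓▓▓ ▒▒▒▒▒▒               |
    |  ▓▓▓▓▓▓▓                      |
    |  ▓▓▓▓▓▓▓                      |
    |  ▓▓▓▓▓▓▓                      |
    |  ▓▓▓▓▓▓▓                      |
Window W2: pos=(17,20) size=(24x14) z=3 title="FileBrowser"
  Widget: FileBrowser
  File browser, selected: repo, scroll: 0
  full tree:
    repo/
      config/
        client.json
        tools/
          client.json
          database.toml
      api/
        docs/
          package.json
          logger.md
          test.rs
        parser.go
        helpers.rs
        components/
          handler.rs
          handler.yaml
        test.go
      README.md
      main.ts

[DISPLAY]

                     ┏━━━━━━━━━━━━━━━━━━━┓   
                     ┃ ImageViewer       ┃   
                     ┠───────────────────┨   
                     ┃    ░          ▒   ┃   
                     ┃   ░░         ▒▒   ┃   
                     ┃   ░░░    ▒   ▒▒▒  ┃   
                     ┃  ░░░░ ▒▒▒▒▒▒▒▒▒▒▓▓┃   
                     ┃  ░░░░░▒▒▒▒▒▒▒▒▒▒▓▓┃   
                     ┃ ░░░░░░░▒▒▒▒▒▒▒▒▓▓▓┃   
                     ┃      ▒▒▒▒▒▒▒▒▒  ▓▓┃   
━━━━━━━━━━━━━━━━━━━━━┃     ▒▒▒▒▒▒▒▒▒▒▒ ▓▓┃   
idget                ┃      ▒▒▒▒▒▒▒▒▒    ┃   
─────────────────────┃      ▒▒▒▒▒▒▒▒▒    ┃   
n:      [x]          ┃      ▒▒▒▒▒▒▒▒▒    ┃   
uage:   ( ) English  ┃       ▒▒▒▒▒▒▒     ┃   
fy:     [x]          ┃          ▒        ┃   
━━━━━━━━━━━━━━━━━━┓  ┗━━━━━━━━━━━━━━━━━━━┛   
eBrowser          ┃▼]┃                       
──────────────────┨ )┃                       
] repo/           ┃  ┃                       
[+] config/       ┃  ┃                       
[+] api/          ┃  ┃                       


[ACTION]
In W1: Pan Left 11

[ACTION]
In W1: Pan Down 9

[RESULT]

                     ┏━━━━━━━━━━━━━━━━━━━┓   
                     ┃ ImageViewer       ┃   
                     ┠───────────────────┨   
                     ┃      ▒▒▒▒▒▒▒▒▒    ┃   
                     ┃      ▒▒▒▒▒▒▒▒▒    ┃   
                     ┃       ▒▒▒▒▒▒▒     ┃   
                     ┃          ▒        ┃   
                     ┃          ▒▒▒▒▒▒   ┃   
                     ┃          ▒▒▒▒▒▒   ┃   
                     ┃          ▒▒▒▒▒▒   ┃   
━━━━━━━━━━━━━━━━━━━━━┃  ▓▓▓▓▓▓▓ ▒▒▒▒▒▒   ┃   
idget                ┃  ▓▓▓▓▓▓▓ ▒▒▒▒▒▒   ┃   
─────────────────────┃  ▓▓▓▓▓▓▓          ┃   
n:      [x]          ┃  ▓▓▓▓▓▓▓          ┃   
uage:   ( ) English  ┃  ▓▓▓▓▓▓▓          ┃   
fy:     [x]          ┃  ▓▓▓▓▓▓▓          ┃   
━━━━━━━━━━━━━━━━━━┓  ┗━━━━━━━━━━━━━━━━━━━┛   
eBrowser          ┃▼]┃                       
──────────────────┨ )┃                       
] repo/           ┃  ┃                       
[+] config/       ┃  ┃                       
[+] api/          ┃  ┃                       


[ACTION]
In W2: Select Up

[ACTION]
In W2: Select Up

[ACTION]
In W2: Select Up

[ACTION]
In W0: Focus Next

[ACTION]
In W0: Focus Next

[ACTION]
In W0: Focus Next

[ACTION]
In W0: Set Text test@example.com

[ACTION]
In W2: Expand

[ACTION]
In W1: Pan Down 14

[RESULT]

                     ┏━━━━━━━━━━━━━━━━━━━┓   
                     ┃ ImageViewer       ┃   
                     ┠───────────────────┨   
                     ┃                   ┃   
                     ┃                   ┃   
                     ┃                   ┃   
                     ┃                   ┃   
                     ┃                   ┃   
                     ┃                   ┃   
                     ┃                   ┃   
━━━━━━━━━━━━━━━━━━━━━┃                   ┃   
idget                ┃                   ┃   
─────────────────────┃                   ┃   
n:      [x]          ┃                   ┃   
uage:   ( ) English  ┃                   ┃   
fy:     [x]          ┃                   ┃   
━━━━━━━━━━━━━━━━━━┓  ┗━━━━━━━━━━━━━━━━━━━┛   
eBrowser          ┃▼]┃                       
──────────────────┨ )┃                       
] repo/           ┃  ┃                       
[+] config/       ┃  ┃                       
[+] api/          ┃  ┃                       


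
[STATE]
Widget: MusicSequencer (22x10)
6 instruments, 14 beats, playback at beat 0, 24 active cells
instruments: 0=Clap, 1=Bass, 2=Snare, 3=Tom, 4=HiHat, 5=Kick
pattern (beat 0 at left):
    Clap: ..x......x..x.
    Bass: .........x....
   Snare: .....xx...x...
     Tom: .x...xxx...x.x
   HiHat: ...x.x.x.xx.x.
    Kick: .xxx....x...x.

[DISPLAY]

      ▼1234567890123  
  Clap··█······█··█·  
  Bass·········█····  
 Snare·····██···█···  
   Tom·█···███···█·█  
 HiHat···█·█·█·██·█·  
  Kick·███····█···█·  
                      
                      
                      


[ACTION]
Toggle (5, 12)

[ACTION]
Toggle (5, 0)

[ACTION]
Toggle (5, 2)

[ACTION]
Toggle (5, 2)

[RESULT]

      ▼1234567890123  
  Clap··█······█··█·  
  Bass·········█····  
 Snare·····██···█···  
   Tom·█···███···█·█  
 HiHat···█·█·█·██·█·  
  Kick████····█·····  
                      
                      
                      


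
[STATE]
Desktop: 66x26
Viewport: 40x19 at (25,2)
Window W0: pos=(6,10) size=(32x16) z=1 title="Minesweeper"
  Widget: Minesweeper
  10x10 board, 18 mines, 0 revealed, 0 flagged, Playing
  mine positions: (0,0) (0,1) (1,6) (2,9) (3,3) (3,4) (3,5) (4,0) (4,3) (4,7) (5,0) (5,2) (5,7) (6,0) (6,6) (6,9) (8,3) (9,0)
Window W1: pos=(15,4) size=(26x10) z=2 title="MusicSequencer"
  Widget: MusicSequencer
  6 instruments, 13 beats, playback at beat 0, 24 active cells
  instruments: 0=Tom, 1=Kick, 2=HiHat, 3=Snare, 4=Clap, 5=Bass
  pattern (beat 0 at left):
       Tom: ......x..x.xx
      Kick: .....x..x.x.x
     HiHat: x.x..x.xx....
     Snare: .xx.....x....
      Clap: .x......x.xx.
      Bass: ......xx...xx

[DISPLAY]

                                        
                                        
━━━━━━━━━━━━━━━┓                        
uencer         ┃                        
───────────────┨                        
3456789012     ┃                        
···█··█·██     ┃                        
··█··█·█·█     ┃                        
··█·██····     ┃                        
·····█····     ┃                        
·····█·██·     ┃                        
━━━━━━━━━━━━━━━┛                        
            ┃                           
            ┃                           
            ┃                           
            ┃                           
            ┃                           
            ┃                           
            ┃                           


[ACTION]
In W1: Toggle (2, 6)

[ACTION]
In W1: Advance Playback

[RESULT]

                                        
                                        
━━━━━━━━━━━━━━━┓                        
uencer         ┃                        
───────────────┨                        
3456789012     ┃                        
···█··█·██     ┃                        
··█··█·█·█     ┃                        
··████····     ┃                        
·····█····     ┃                        
·····█·██·     ┃                        
━━━━━━━━━━━━━━━┛                        
            ┃                           
            ┃                           
            ┃                           
            ┃                           
            ┃                           
            ┃                           
            ┃                           


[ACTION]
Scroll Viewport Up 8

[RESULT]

                                        
                                        
                                        
                                        
━━━━━━━━━━━━━━━┓                        
uencer         ┃                        
───────────────┨                        
3456789012     ┃                        
···█··█·██     ┃                        
··█··█·█·█     ┃                        
··████····     ┃                        
·····█····     ┃                        
·····█·██·     ┃                        
━━━━━━━━━━━━━━━┛                        
            ┃                           
            ┃                           
            ┃                           
            ┃                           
            ┃                           


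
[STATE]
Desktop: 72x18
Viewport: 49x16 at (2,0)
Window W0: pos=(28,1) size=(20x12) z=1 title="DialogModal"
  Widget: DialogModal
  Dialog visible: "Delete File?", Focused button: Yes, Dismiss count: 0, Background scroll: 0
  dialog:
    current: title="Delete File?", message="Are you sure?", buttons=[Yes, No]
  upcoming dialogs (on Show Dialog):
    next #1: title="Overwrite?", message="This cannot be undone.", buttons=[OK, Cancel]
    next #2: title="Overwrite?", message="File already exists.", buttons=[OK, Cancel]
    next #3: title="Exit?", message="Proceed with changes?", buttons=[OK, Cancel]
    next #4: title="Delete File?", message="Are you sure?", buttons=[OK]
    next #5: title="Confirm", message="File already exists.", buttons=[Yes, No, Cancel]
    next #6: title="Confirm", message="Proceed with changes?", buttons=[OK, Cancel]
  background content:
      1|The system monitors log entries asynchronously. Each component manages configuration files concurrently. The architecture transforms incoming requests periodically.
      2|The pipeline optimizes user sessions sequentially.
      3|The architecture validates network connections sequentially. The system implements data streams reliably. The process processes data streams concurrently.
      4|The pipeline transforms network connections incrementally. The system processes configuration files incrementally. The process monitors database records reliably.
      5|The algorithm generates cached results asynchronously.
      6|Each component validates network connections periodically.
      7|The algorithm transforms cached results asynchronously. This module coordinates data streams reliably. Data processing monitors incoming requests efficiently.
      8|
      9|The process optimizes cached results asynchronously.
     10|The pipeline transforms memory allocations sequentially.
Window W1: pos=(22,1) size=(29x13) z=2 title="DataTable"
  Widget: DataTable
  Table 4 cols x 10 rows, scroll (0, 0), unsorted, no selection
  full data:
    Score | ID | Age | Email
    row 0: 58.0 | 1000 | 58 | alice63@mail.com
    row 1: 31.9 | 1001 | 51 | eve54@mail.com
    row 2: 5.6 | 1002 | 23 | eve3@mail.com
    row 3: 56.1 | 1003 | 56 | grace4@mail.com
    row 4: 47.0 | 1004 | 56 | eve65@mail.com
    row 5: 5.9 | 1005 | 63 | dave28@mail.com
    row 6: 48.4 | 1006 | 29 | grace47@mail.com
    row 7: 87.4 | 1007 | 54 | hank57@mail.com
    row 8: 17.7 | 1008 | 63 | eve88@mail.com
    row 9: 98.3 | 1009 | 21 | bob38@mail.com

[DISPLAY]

                                                 
                    ┏━━━━━━━━━━━━━━━━━━━━━━━━━━━┓
                    ┃ DataTable                 ┃
                    ┠───────────────────────────┨
                    ┃Score│ID  │Age│Email       ┃
                    ┃─────┼────┼───┼────────────┃
                    ┃58.0 │1000│58 │alice63@mail┃
                    ┃31.9 │1001│51 │eve54@mail.c┃
                    ┃5.6  │1002│23 │eve3@mail.co┃
                    ┃56.1 │1003│56 │grace4@mail.┃
                    ┃47.0 │1004│56 │eve65@mail.c┃
                    ┃5.9  │1005│63 │dave28@mail.┃
                    ┃48.4 │1006│29 │grace47@mail┃
                    ┗━━━━━━━━━━━━━━━━━━━━━━━━━━━┛
                                                 
                                                 


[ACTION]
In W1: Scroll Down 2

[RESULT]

                                                 
                    ┏━━━━━━━━━━━━━━━━━━━━━━━━━━━┓
                    ┃ DataTable                 ┃
                    ┠───────────────────────────┨
                    ┃Score│ID  │Age│Email       ┃
                    ┃─────┼────┼───┼────────────┃
                    ┃5.6  │1002│23 │eve3@mail.co┃
                    ┃56.1 │1003│56 │grace4@mail.┃
                    ┃47.0 │1004│56 │eve65@mail.c┃
                    ┃5.9  │1005│63 │dave28@mail.┃
                    ┃48.4 │1006│29 │grace47@mail┃
                    ┃87.4 │1007│54 │hank57@mail.┃
                    ┃17.7 │1008│63 │eve88@mail.c┃
                    ┗━━━━━━━━━━━━━━━━━━━━━━━━━━━┛
                                                 
                                                 


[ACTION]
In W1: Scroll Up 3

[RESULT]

                                                 
                    ┏━━━━━━━━━━━━━━━━━━━━━━━━━━━┓
                    ┃ DataTable                 ┃
                    ┠───────────────────────────┨
                    ┃Score│ID  │Age│Email       ┃
                    ┃─────┼────┼───┼────────────┃
                    ┃58.0 │1000│58 │alice63@mail┃
                    ┃31.9 │1001│51 │eve54@mail.c┃
                    ┃5.6  │1002│23 │eve3@mail.co┃
                    ┃56.1 │1003│56 │grace4@mail.┃
                    ┃47.0 │1004│56 │eve65@mail.c┃
                    ┃5.9  │1005│63 │dave28@mail.┃
                    ┃48.4 │1006│29 │grace47@mail┃
                    ┗━━━━━━━━━━━━━━━━━━━━━━━━━━━┛
                                                 
                                                 


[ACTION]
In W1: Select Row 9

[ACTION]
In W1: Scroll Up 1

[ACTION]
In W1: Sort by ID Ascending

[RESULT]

                                                 
                    ┏━━━━━━━━━━━━━━━━━━━━━━━━━━━┓
                    ┃ DataTable                 ┃
                    ┠───────────────────────────┨
                    ┃Score│ID ▲│Age│Email       ┃
                    ┃─────┼────┼───┼────────────┃
                    ┃58.0 │1000│58 │alice63@mail┃
                    ┃31.9 │1001│51 │eve54@mail.c┃
                    ┃5.6  │1002│23 │eve3@mail.co┃
                    ┃56.1 │1003│56 │grace4@mail.┃
                    ┃47.0 │1004│56 │eve65@mail.c┃
                    ┃5.9  │1005│63 │dave28@mail.┃
                    ┃48.4 │1006│29 │grace47@mail┃
                    ┗━━━━━━━━━━━━━━━━━━━━━━━━━━━┛
                                                 
                                                 


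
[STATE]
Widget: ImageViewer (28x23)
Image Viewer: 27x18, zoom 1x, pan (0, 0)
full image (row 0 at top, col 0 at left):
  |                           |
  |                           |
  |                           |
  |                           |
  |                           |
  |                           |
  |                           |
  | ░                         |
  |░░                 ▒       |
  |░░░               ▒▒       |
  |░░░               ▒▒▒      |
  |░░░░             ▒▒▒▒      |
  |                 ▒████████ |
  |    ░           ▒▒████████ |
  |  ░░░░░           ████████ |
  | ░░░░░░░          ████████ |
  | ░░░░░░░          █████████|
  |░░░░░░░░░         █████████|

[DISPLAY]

                            
                            
                            
                            
                            
                            
                            
 ░                          
░░                 ▒        
░░░               ▒▒        
░░░               ▒▒▒       
░░░░             ▒▒▒▒       
                 ▒████████  
    ░           ▒▒████████  
  ░░░░░           ████████  
 ░░░░░░░          ████████  
 ░░░░░░░          █████████ 
░░░░░░░░░         █████████ 
                            
                            
                            
                            
                            


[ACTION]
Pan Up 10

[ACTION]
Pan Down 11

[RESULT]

░░░░             ▒▒▒▒       
                 ▒████████  
    ░           ▒▒████████  
  ░░░░░           ████████  
 ░░░░░░░          ████████  
 ░░░░░░░          █████████ 
░░░░░░░░░         █████████ 
                            
                            
                            
                            
                            
                            
                            
                            
                            
                            
                            
                            
                            
                            
                            
                            


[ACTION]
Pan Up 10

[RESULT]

                            
                            
                            
                            
                            
                            
 ░                          
░░                 ▒        
░░░               ▒▒        
░░░               ▒▒▒       
░░░░             ▒▒▒▒       
                 ▒████████  
    ░           ▒▒████████  
  ░░░░░           ████████  
 ░░░░░░░          ████████  
 ░░░░░░░          █████████ 
░░░░░░░░░         █████████ 
                            
                            
                            
                            
                            
                            


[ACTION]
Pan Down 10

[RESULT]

░░░░             ▒▒▒▒       
                 ▒████████  
    ░           ▒▒████████  
  ░░░░░           ████████  
 ░░░░░░░          ████████  
 ░░░░░░░          █████████ 
░░░░░░░░░         █████████ 
                            
                            
                            
                            
                            
                            
                            
                            
                            
                            
                            
                            
                            
                            
                            
                            


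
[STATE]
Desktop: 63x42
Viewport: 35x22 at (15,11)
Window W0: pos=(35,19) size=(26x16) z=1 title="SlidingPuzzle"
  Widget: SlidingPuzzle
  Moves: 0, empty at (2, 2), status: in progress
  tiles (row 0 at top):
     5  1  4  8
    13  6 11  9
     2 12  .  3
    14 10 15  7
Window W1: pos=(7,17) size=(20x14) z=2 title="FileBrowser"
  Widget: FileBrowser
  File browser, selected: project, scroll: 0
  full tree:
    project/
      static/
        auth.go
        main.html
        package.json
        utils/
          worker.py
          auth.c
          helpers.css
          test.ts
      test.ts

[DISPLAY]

                                   
                                   
                                   
                                   
                                   
                                   
━━━━━━━━━━━┓                       
owser      ┃                       
───────────┨        ┏━━━━━━━━━━━━━━
roject/    ┃        ┃ SlidingPuzzle
 static/   ┃        ┠──────────────
t.ts       ┃        ┃┌────┬────┬───
           ┃        ┃│  5 │  1 │  4
           ┃        ┃├────┼────┼───
           ┃        ┃│ 13 │  6 │ 11
           ┃        ┃├────┼────┼───
           ┃        ┃│  2 │ 12 │   
           ┃        ┃├────┼────┼───
           ┃        ┃│ 14 │ 10 │ 15
━━━━━━━━━━━┛        ┃└────┴────┴───
                    ┃Moves: 0      
                    ┃              


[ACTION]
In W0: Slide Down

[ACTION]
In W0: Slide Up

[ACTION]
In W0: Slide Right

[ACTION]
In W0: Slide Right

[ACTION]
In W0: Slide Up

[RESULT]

                                   
                                   
                                   
                                   
                                   
                                   
━━━━━━━━━━━┓                       
owser      ┃                       
───────────┨        ┏━━━━━━━━━━━━━━
roject/    ┃        ┃ SlidingPuzzle
 static/   ┃        ┠──────────────
t.ts       ┃        ┃┌────┬────┬───
           ┃        ┃│  5 │  1 │  4
           ┃        ┃├────┼────┼───
           ┃        ┃│ 13 │  6 │ 11
           ┃        ┃├────┼────┼───
           ┃        ┃│ 14 │  2 │ 12
           ┃        ┃├────┼────┼───
           ┃        ┃│    │ 10 │ 15
━━━━━━━━━━━┛        ┃└────┴────┴───
                    ┃Moves: 5      
                    ┃              


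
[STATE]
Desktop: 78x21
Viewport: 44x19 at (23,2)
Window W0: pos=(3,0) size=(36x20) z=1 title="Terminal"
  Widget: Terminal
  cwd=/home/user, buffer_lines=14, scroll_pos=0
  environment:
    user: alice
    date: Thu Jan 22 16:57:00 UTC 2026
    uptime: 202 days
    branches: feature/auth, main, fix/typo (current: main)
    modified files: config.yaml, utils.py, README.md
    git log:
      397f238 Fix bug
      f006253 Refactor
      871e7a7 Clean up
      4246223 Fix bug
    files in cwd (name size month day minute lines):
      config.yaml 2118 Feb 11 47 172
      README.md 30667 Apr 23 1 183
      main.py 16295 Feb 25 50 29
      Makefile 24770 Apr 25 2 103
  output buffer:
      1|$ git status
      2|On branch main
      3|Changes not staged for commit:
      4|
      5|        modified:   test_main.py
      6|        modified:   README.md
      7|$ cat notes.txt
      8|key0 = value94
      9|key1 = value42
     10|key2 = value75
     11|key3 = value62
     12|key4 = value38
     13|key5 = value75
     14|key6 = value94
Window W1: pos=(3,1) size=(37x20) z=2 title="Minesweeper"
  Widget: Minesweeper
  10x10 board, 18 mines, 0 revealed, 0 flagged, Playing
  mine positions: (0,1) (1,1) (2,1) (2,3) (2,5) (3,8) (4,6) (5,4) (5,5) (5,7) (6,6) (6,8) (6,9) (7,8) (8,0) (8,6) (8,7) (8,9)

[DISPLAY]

                ┃                           
────────────────┨                           
                ┃                           
                ┃                           
                ┃                           
                ┃                           
                ┃                           
                ┃                           
                ┃                           
                ┃                           
                ┃                           
                ┃                           
                ┃                           
                ┃                           
                ┃                           
                ┃                           
                ┃                           
                ┃                           
━━━━━━━━━━━━━━━━┛                           


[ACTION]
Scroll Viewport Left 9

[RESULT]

er                       ┃                  
─────────────────────────┨                  
                         ┃                  
                         ┃                  
                         ┃                  
                         ┃                  
                         ┃                  
                         ┃                  
                         ┃                  
                         ┃                  
                         ┃                  
                         ┃                  
                         ┃                  
                         ┃                  
                         ┃                  
                         ┃                  
                         ┃                  
                         ┃                  
━━━━━━━━━━━━━━━━━━━━━━━━━┛                  


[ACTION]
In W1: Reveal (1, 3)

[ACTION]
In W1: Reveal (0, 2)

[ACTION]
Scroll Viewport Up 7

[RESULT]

━━━━━━━━━━━━━━━━━━━━━━━━┓                   
━━━━━━━━━━━━━━━━━━━━━━━━━┓                  
er                       ┃                  
─────────────────────────┨                  
                         ┃                  
                         ┃                  
                         ┃                  
                         ┃                  
                         ┃                  
                         ┃                  
                         ┃                  
                         ┃                  
                         ┃                  
                         ┃                  
                         ┃                  
                         ┃                  
                         ┃                  
                         ┃                  
                         ┃                  
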